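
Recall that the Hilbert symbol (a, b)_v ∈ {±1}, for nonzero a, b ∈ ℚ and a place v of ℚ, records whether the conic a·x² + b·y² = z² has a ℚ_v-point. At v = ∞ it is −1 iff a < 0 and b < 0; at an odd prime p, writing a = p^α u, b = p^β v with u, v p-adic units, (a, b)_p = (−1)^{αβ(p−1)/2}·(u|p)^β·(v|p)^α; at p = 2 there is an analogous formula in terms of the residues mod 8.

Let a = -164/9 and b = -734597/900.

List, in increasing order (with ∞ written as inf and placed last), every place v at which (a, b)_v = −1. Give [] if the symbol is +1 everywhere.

Mod squares: a ≡ -41, b ≡ -437. Check v ∈ {∞, 2, 3, 5, 19, 23, 41}.
v=23: a=23^0·(≡15), b=23^1·(≡18) mod 23; (15|23)=-1, (18|23)=+1; (−1)^{0·1·11}·(-1)^1·(+1)^0 = -1.
v=19: a=19^0·(≡5), b=19^1·(≡3) mod 19; (5|19)=+1, (3|19)=-1; (−1)^{0·1·9}·(+1)^1·(-1)^0 = +1.
v=41: a=41^1·(≡36), b=41^2·(≡34) mod 41; (36|41)=+1, (34|41)=-1; (−1)^{1·2·20}·(+1)^2·(-1)^1 = -1.
v=2: v_2(a)=2, v_2(b)=-2; units ≡ 7, 3 (mod 8); ε·ε+αω+βω = 1·1+2·1+-2·0 ≡ 1  ⇒  (a,b)_2 = -1.
v=5: a=5^0·(≡4), b=5^-2·(≡3) mod 5; (4|5)=+1, (3|5)=-1; (−1)^{0·-2·2}·(+1)^-2·(-1)^0 = +1.
v=3: a=3^-2·(≡1), b=3^-2·(≡1) mod 3; (1|3)=+1, (1|3)=+1; (−1)^{-2·-2·1}·(+1)^-2·(+1)^-2 = +1.
v=∞: -41 < 0 and -437 < 0  ⇒  (a,b)_∞ = -1.
(-41, -437 / ℚ) ramifies at {2, 23, 41, ∞}: a division algebra.

[2, 23, 41, inf]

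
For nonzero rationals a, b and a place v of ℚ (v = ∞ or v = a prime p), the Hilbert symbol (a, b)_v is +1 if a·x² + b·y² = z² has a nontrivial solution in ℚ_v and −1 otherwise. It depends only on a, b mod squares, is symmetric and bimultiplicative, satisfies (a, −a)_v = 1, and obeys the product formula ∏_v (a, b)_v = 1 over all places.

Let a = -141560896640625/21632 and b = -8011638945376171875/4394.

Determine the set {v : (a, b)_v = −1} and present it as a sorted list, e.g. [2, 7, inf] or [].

(a, b) ≡ (-770, -78) mod (ℚ^×)²; places V = {2, 3, 5, 7, 11, 13, ∞}.
(a,b)_3: α=4, u≡1; β=5, v≡1 (mod 3); (1|3)=+1, (1|3)=+1; sign (−1)^0·+1^5·+1^4 = +1.
(a,b)_7: α=5, u≡4; β=8, v≡5 (mod 7); (4|7)=+1, (5|7)=-1; sign (−1)^0·+1^8·-1^5 = -1.
(a,b)_2: α=-7, β=-1; u≡7, v≡1 (mod 8); ε(u)ε(v)=1·0, αω(v)=-7·0, βω(u)=-1·0; sum ≡ 0  ⇒  +1.
(a,b)_∞: sgn(-770)=−, sgn(-78)=−, so -1.
(a,b)_13: α=-2, u≡10; β=-3, v≡5 (mod 13); (10|13)=+1, (5|13)=-1; sign (−1)^0·+1^-3·-1^-2 = +1.
(a,b)_5: α=7, u≡4; β=8, v≡3 (mod 5); (4|5)=+1, (3|5)=-1; sign (−1)^0·+1^8·-1^7 = -1.
(a,b)_11: α=3, u≡2; β=4, v≡6 (mod 11); (2|11)=-1, (6|11)=-1; sign (−1)^0·-1^4·-1^3 = -1.
|Ram(-770, -78)| = 4, even; anisotropic at {5, 7, 11, ∞}.

[5, 7, 11, inf]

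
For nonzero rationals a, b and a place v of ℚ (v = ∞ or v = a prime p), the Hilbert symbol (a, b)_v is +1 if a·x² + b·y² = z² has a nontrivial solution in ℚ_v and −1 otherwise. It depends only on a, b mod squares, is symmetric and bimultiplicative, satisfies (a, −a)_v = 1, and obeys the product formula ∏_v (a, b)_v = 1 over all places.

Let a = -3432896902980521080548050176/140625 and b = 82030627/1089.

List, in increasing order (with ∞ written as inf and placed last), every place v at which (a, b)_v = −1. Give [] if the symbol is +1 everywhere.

Mod squares: a ≡ -40549, b ≡ 283843. Check v ∈ {∞, 2, 3, 5, 7, 11, 17, 23, 31, 37, 41, 43}.
v=31: a=31^2·(≡11), b=31^0·(≡2) mod 31; (11|31)=-1, (2|31)=+1; (−1)^{2·0·15}·(-1)^0·(+1)^2 = +1.
v=17: a=17^2·(≡2), b=17^2·(≡11) mod 17; (2|17)=+1, (11|17)=-1; (−1)^{2·2·8}·(+1)^2·(-1)^2 = +1.
v=11: a=11^0·(≡2), b=11^-2·(≡7) mod 11; (2|11)=-1, (7|11)=-1; (−1)^{0·-2·5}·(-1)^-2·(-1)^0 = +1.
v=∞: -40549 < 0 and 283843 > 0  ⇒  (a,b)_∞ = +1.
v=2: v_2(a)=8, v_2(b)=0; units ≡ 3, 3 (mod 8); ε·ε+αω+βω = 1·1+8·1+0·1 ≡ 1  ⇒  (a,b)_2 = -1.
v=5: a=5^-6·(≡1), b=5^0·(≡3) mod 5; (1|5)=+1, (3|5)=-1; (−1)^{-6·0·2}·(+1)^0·(-1)^-6 = +1.
v=23: a=23^5·(≡12), b=23^1·(≡1) mod 23; (12|23)=+1, (1|23)=+1; (−1)^{5·1·11}·(+1)^1·(+1)^5 = -1.
v=37: a=37^2·(≡11), b=37^0·(≡30) mod 37; (11|37)=+1, (30|37)=+1; (−1)^{2·0·18}·(+1)^0·(+1)^2 = +1.
v=41: a=41^3·(≡9), b=41^1·(≡28) mod 41; (9|41)=+1, (28|41)=-1; (−1)^{3·1·20}·(+1)^1·(-1)^3 = -1.
v=3: a=3^-2·(≡2), b=3^-2·(≡1) mod 3; (2|3)=-1, (1|3)=+1; (−1)^{-2·-2·1}·(-1)^-2·(+1)^-2 = +1.
v=7: a=7^0·(≡2), b=7^1·(≡6) mod 7; (2|7)=+1, (6|7)=-1; (−1)^{0·1·3}·(+1)^1·(-1)^0 = +1.
v=43: a=43^3·(≡28), b=43^1·(≡18) mod 43; (28|43)=-1, (18|43)=-1; (−1)^{3·1·21}·(-1)^1·(-1)^3 = -1.
(-40549, 283843 / ℚ) ramifies at {2, 23, 41, 43}: a division algebra.

[2, 23, 41, 43]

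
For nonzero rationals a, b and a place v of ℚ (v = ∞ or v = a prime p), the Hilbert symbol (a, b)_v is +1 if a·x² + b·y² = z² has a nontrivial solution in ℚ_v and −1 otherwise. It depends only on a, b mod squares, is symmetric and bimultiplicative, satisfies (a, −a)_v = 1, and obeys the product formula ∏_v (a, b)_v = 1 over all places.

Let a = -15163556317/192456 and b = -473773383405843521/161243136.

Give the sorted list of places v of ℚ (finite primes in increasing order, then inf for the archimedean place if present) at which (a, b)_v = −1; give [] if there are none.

Mod squares: a ≡ -858, b ≡ -6006. Check v ∈ {∞, 2, 3, 7, 11, 13, 17, 41}.
v=7: a=7^4·(≡6), b=7^9·(≡3) mod 7; (6|7)=-1, (3|7)=-1; (−1)^{4·9·3}·(-1)^9·(-1)^4 = -1.
v=13: a=13^1·(≡12), b=13^3·(≡5) mod 13; (12|13)=+1, (5|13)=-1; (−1)^{1·3·6}·(+1)^3·(-1)^1 = -1.
v=17: a=17^2·(≡15), b=17^2·(≡5) mod 17; (15|17)=+1, (5|17)=-1; (−1)^{2·2·8}·(+1)^2·(-1)^2 = +1.
v=3: a=3^-7·(≡2), b=3^-9·(≡2) mod 3; (2|3)=-1, (2|3)=-1; (−1)^{-7·-9·1}·(-1)^-9·(-1)^-7 = -1.
v=11: a=11^-1·(≡6), b=11^1·(≡1) mod 11; (6|11)=-1, (1|11)=+1; (−1)^{-1·1·5}·(-1)^1·(+1)^-1 = +1.
v=41: a=41^2·(≡29), b=41^2·(≡40) mod 41; (29|41)=-1, (40|41)=+1; (−1)^{2·2·20}·(-1)^2·(+1)^2 = +1.
v=∞: -858 < 0 and -6006 < 0  ⇒  (a,b)_∞ = -1.
v=2: v_2(a)=-3, v_2(b)=-13; units ≡ 3, 5 (mod 8); ε·ε+αω+βω = 1·0+-3·1+-13·1 ≡ 0  ⇒  (a,b)_2 = +1.
|Ram(-858, -6006)| = 4, even; anisotropic at {3, 7, 13, ∞}.

[3, 7, 13, inf]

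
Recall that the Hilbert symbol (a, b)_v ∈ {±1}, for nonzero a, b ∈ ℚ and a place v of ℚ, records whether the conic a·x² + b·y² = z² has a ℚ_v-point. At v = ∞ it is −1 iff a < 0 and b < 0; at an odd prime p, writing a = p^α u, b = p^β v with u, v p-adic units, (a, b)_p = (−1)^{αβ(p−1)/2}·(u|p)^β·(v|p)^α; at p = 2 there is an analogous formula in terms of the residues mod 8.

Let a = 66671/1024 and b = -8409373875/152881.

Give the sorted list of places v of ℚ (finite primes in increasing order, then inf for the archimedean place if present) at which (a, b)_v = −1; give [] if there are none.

(a, b) ≡ (551, -762755) mod (ℚ^×)²; places V = {2, 3, 5, 7, 11, 17, 19, 23, 29, 31, 37, ∞}.
(a,b)_3: α=0, u≡2; β=2, v≡1 (mod 3); (2|3)=-1, (1|3)=+1; sign (−1)^0·-1^2·+1^0 = +1.
(a,b)_37: α=0, u≡28; β=1, v≡35 (mod 37); (28|37)=+1, (35|37)=-1; sign (−1)^0·+1^1·-1^0 = +1.
(a,b)_7: α=0, u≡5; β=3, v≡4 (mod 7); (5|7)=-1, (4|7)=+1; sign (−1)^0·-1^3·+1^0 = -1.
(a,b)_19: α=1, u≡3; β=1, v≡15 (mod 19); (3|19)=-1, (15|19)=-1; sign (−1)^1·-1^1·-1^1 = -1.
(a,b)_17: α=0, u≡12; β=-2, v≡13 (mod 17); (12|17)=-1, (13|17)=+1; sign (−1)^0·-1^-2·+1^0 = +1.
(a,b)_∞: sgn(551)=+, sgn(-762755)=−, so +1.
(a,b)_5: α=0, u≡4; β=3, v≡4 (mod 5); (4|5)=+1, (4|5)=+1; sign (−1)^0·+1^3·+1^0 = +1.
(a,b)_2: α=-10, β=0; u≡7, v≡5 (mod 8); ε(u)ε(v)=1·0, αω(v)=-10·1, βω(u)=0·0; sum ≡ 0  ⇒  +1.
(a,b)_29: α=1, u≡17; β=0, v≡2 (mod 29); (17|29)=-1, (2|29)=-1; sign (−1)^0·-1^0·-1^1 = -1.
(a,b)_31: α=0, u≡21; β=1, v≡9 (mod 31); (21|31)=-1, (9|31)=+1; sign (−1)^0·-1^1·+1^0 = -1.
(a,b)_23: α=0, u≡11; β=-2, v≡14 (mod 23); (11|23)=-1, (14|23)=-1; sign (−1)^0·-1^-2·-1^0 = +1.
(a,b)_11: α=2, u≡1; β=0, v≡7 (mod 11); (1|11)=+1, (7|11)=-1; sign (−1)^0·+1^0·-1^2 = +1.
Ram(551, -762755) = {7, 19, 29, 31}; no ℚ_7-point on the conic.

[7, 19, 29, 31]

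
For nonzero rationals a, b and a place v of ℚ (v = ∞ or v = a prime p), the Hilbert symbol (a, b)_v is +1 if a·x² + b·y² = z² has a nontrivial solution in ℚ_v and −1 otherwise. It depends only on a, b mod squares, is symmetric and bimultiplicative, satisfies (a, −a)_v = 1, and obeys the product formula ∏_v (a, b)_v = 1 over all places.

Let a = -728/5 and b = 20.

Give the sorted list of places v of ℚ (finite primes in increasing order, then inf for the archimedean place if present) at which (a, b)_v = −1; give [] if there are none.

[2, 5, 7, 13]

(a, b) ≡ (-910, 5) mod (ℚ^×)²; places V = {2, 5, 7, 13, ∞}.
(a,b)_∞: sgn(-910)=−, sgn(5)=+, so +1.
(a,b)_5: α=-1, u≡2; β=1, v≡4 (mod 5); (2|5)=-1, (4|5)=+1; sign (−1)^0·-1^1·+1^-1 = -1.
(a,b)_13: α=1, u≡7; β=0, v≡7 (mod 13); (7|13)=-1, (7|13)=-1; sign (−1)^0·-1^0·-1^1 = -1.
(a,b)_7: α=1, u≡3; β=0, v≡6 (mod 7); (3|7)=-1, (6|7)=-1; sign (−1)^0·-1^0·-1^1 = -1.
(a,b)_2: α=3, β=2; u≡1, v≡5 (mod 8); ε(u)ε(v)=0·0, αω(v)=3·1, βω(u)=2·0; sum ≡ 1  ⇒  -1.
Ram(-910, 5) = {2, 5, 7, 13}; no ℚ_2-point on the conic.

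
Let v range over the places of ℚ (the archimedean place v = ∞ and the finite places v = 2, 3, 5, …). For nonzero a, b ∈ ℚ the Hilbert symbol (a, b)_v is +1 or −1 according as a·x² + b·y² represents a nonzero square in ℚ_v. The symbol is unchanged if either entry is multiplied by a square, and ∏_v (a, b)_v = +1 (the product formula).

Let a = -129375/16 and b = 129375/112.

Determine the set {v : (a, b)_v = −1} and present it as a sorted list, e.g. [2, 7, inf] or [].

[7, 23]

(a, b) ≡ (-23, 161) mod (ℚ^×)²; places V = {2, 3, 5, 7, 23, ∞}.
(a,b)_2: α=-4, β=-4; u≡1, v≡1 (mod 8); ε(u)ε(v)=0·0, αω(v)=-4·0, βω(u)=-4·0; sum ≡ 0  ⇒  +1.
(a,b)_∞: sgn(-23)=−, sgn(161)=+, so +1.
(a,b)_5: α=4, u≡3; β=4, v≡1 (mod 5); (3|5)=-1, (1|5)=+1; sign (−1)^0·-1^4·+1^4 = +1.
(a,b)_7: α=0, u≡3; β=-1, v≡4 (mod 7); (3|7)=-1, (4|7)=+1; sign (−1)^0·-1^-1·+1^0 = -1.
(a,b)_3: α=2, u≡1; β=2, v≡2 (mod 3); (1|3)=+1, (2|3)=-1; sign (−1)^0·+1^2·-1^2 = +1.
(a,b)_23: α=1, u≡15; β=1, v≡11 (mod 23); (15|23)=-1, (11|23)=-1; sign (−1)^1·-1^1·-1^1 = -1.
|Ram(-23, 161)| = 2, even; anisotropic at {7, 23}.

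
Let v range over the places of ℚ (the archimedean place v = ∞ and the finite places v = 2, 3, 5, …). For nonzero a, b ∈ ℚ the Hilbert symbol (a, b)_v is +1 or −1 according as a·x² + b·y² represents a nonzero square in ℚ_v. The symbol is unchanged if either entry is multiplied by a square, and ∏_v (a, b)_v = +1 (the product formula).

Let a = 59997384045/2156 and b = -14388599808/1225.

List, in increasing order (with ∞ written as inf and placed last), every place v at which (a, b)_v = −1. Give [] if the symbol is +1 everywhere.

[5, 11]

(a, b) ≡ (53295, -12903) mod (ℚ^×)²; places V = {2, 3, 5, 7, 11, 17, 19, 23, ∞}.
(a,b)_17: α=3, u≡12; β=1, v≡7 (mod 17); (12|17)=-1, (7|17)=-1; sign (−1)^0·-1^1·-1^3 = +1.
(a,b)_23: α=2, u≡1; β=1, v≡17 (mod 23); (1|23)=+1, (17|23)=-1; sign (−1)^0·+1^1·-1^2 = +1.
(a,b)_7: α=-2, u≡2; β=-2, v≡3 (mod 7); (2|7)=+1, (3|7)=-1; sign (−1)^0·+1^-2·-1^-2 = +1.
(a,b)_11: α=-1, u≡3; β=3, v≡9 (mod 11); (3|11)=+1, (9|11)=+1; sign (−1)^1·+1^3·+1^-1 = -1.
(a,b)_5: α=1, u≡4; β=-2, v≡3 (mod 5); (4|5)=+1, (3|5)=-1; sign (−1)^0·+1^-2·-1^1 = -1.
(a,b)_3: α=5, u≡2; β=3, v≡1 (mod 3); (2|3)=-1, (1|3)=+1; sign (−1)^1·-1^3·+1^5 = +1.
(a,b)_2: α=-2, β=10; u≡7, v≡1 (mod 8); ε(u)ε(v)=1·0, αω(v)=-2·0, βω(u)=10·0; sum ≡ 0  ⇒  +1.
(a,b)_∞: sgn(53295)=+, sgn(-12903)=−, so +1.
(a,b)_19: α=1, u≡10; β=0, v≡9 (mod 19); (10|19)=-1, (9|19)=+1; sign (−1)^0·-1^0·+1^1 = +1.
Ram(53295, -12903) = {5, 11}; no ℚ_5-point on the conic.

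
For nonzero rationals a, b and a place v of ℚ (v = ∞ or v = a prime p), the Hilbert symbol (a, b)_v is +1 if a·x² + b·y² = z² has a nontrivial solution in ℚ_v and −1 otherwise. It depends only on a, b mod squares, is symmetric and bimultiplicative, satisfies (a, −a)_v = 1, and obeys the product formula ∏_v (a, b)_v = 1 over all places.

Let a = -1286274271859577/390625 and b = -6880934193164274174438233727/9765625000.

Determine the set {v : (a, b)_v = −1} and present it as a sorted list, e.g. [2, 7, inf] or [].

(a, b) ≡ (-33, -70) mod (ℚ^×)²; places V = {2, 3, 5, 7, 11, 13, ∞}.
(a,b)_∞: sgn(-33)=−, sgn(-70)=−, so -1.
(a,b)_13: α=2, u≡2; β=2, v≡8 (mod 13); (2|13)=-1, (8|13)=-1; sign (−1)^0·-1^2·-1^2 = +1.
(a,b)_2: α=0, β=-3; u≡7, v≡5 (mod 8); ε(u)ε(v)=1·0, αω(v)=0·1, βω(u)=-3·0; sum ≡ 0  ⇒  +1.
(a,b)_11: α=5, u≡10; β=12, v≡8 (mod 11); (10|11)=-1, (8|11)=-1; sign (−1)^0·-1^12·-1^5 = -1.
(a,b)_5: α=-8, u≡3; β=-13, v≡1 (mod 5); (3|5)=-1, (1|5)=+1; sign (−1)^0·-1^-13·+1^-8 = -1.
(a,b)_7: α=4, u≡4; β=11, v≡1 (mod 7); (4|7)=+1, (1|7)=+1; sign (−1)^0·+1^11·+1^4 = +1.
(a,b)_3: α=9, u≡1; β=8, v≡2 (mod 3); (1|3)=+1, (2|3)=-1; sign (−1)^0·+1^8·-1^9 = -1.
Ram(-33, -70) = {3, 5, 11, ∞}; no ℚ_3-point on the conic.

[3, 5, 11, inf]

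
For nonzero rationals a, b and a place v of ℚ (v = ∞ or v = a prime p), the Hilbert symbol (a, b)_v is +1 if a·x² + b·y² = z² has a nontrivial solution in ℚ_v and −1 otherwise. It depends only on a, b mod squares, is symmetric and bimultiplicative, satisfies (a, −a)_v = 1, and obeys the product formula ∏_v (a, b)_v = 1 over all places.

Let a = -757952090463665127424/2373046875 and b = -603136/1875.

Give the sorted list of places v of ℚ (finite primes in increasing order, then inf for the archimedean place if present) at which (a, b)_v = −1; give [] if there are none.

Mod squares: a ≡ -3162, b ≡ -1767. Check v ∈ {∞, 2, 3, 5, 17, 19, 31, 37}.
v=31: a=31^3·(≡30), b=31^1·(≡7) mod 31; (30|31)=-1, (7|31)=+1; (−1)^{3·1·15}·(-1)^1·(+1)^3 = +1.
v=2: v_2(a)=23, v_2(b)=10; units ≡ 3, 1 (mod 8); ε·ε+αω+βω = 1·0+23·0+10·1 ≡ 0  ⇒  (a,b)_2 = +1.
v=5: a=5^-10·(≡2), b=5^-4·(≡3) mod 5; (2|5)=-1, (3|5)=-1; (−1)^{-10·-4·2}·(-1)^-4·(-1)^-10 = +1.
v=19: a=19^4·(≡7), b=19^1·(≡15) mod 19; (7|19)=+1, (15|19)=-1; (−1)^{4·1·9}·(+1)^1·(-1)^4 = +1.
v=∞: -3162 < 0 and -1767 < 0  ⇒  (a,b)_∞ = -1.
v=3: a=3^-5·(≡2), b=3^-1·(≡2) mod 3; (2|3)=-1, (2|3)=-1; (−1)^{-5·-1·1}·(-1)^-1·(-1)^-5 = -1.
v=17: a=17^1·(≡16), b=17^0·(≡15) mod 17; (16|17)=+1, (15|17)=+1; (−1)^{1·0·8}·(+1)^0·(+1)^1 = +1.
v=37: a=37^2·(≡19), b=37^0·(≡3) mod 37; (19|37)=-1, (3|37)=+1; (−1)^{2·0·18}·(-1)^0·(+1)^2 = +1.
(-3162, -1767 / ℚ) ramifies at {3, ∞}: a division algebra.

[3, inf]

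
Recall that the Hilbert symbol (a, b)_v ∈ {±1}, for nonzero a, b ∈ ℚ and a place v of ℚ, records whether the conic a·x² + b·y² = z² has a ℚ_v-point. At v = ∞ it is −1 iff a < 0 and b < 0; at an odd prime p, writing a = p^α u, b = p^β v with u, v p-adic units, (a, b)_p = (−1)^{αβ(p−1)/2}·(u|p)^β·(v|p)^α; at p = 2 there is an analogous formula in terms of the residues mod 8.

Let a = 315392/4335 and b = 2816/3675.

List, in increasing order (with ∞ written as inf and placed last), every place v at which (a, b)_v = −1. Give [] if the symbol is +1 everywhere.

Mod squares: a ≡ 1155, b ≡ 33. Check v ∈ {∞, 2, 3, 5, 7, 11, 17}.
v=2: v_2(a)=12, v_2(b)=8; units ≡ 3, 1 (mod 8); ε·ε+αω+βω = 1·0+12·0+8·1 ≡ 0  ⇒  (a,b)_2 = +1.
v=17: a=17^-2·(≡13), b=17^0·(≡15) mod 17; (13|17)=+1, (15|17)=+1; (−1)^{-2·0·8}·(+1)^0·(+1)^-2 = +1.
v=5: a=5^-1·(≡1), b=5^-2·(≡3) mod 5; (1|5)=+1, (3|5)=-1; (−1)^{-1·-2·2}·(+1)^-2·(-1)^-1 = -1.
v=7: a=7^1·(≡2), b=7^-2·(≡6) mod 7; (2|7)=+1, (6|7)=-1; (−1)^{1·-2·3}·(+1)^-2·(-1)^1 = -1.
v=∞: 1155 > 0 and 33 > 0  ⇒  (a,b)_∞ = +1.
v=3: a=3^-1·(≡1), b=3^-1·(≡2) mod 3; (1|3)=+1, (2|3)=-1; (−1)^{-1·-1·1}·(+1)^-1·(-1)^-1 = +1.
v=11: a=11^1·(≡6), b=11^1·(≡3) mod 11; (6|11)=-1, (3|11)=+1; (−1)^{1·1·5}·(-1)^1·(+1)^1 = +1.
Ram(1155, 33) = {5, 7}; no ℚ_5-point on the conic.

[5, 7]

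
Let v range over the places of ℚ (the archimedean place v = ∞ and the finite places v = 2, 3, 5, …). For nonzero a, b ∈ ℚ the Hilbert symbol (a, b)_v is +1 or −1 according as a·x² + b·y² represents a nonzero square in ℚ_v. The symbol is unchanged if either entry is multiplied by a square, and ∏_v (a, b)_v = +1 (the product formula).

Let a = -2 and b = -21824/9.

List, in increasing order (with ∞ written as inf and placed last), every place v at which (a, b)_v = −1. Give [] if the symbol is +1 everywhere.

Mod squares: a ≡ -2, b ≡ -341. Check v ∈ {∞, 2, 3, 11, 31}.
v=∞: -2 < 0 and -341 < 0  ⇒  (a,b)_∞ = -1.
v=11: a=11^0·(≡9), b=11^1·(≡2) mod 11; (9|11)=+1, (2|11)=-1; (−1)^{0·1·5}·(+1)^1·(-1)^0 = +1.
v=2: v_2(a)=1, v_2(b)=6; units ≡ 7, 3 (mod 8); ε·ε+αω+βω = 1·1+1·1+6·0 ≡ 0  ⇒  (a,b)_2 = +1.
v=3: a=3^0·(≡1), b=3^-2·(≡1) mod 3; (1|3)=+1, (1|3)=+1; (−1)^{0·-2·1}·(+1)^-2·(+1)^0 = +1.
v=31: a=31^0·(≡29), b=31^1·(≡1) mod 31; (29|31)=-1, (1|31)=+1; (−1)^{0·1·15}·(-1)^1·(+1)^0 = -1.
(-2, -341 / ℚ) ramifies at {31, ∞}: a division algebra.

[31, inf]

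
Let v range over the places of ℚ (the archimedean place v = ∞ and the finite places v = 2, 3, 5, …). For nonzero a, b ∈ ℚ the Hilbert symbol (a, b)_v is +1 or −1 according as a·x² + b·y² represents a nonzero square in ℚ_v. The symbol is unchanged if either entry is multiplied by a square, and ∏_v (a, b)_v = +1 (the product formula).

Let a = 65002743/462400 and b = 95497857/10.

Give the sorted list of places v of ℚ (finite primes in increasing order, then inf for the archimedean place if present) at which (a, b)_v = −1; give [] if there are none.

Mod squares: a ≡ 247, b ≡ 293930. Check v ∈ {∞, 2, 3, 5, 7, 13, 17, 19}.
v=2: v_2(a)=-6, v_2(b)=-1; units ≡ 7, 5 (mod 8); ε·ε+αω+βω = 1·0+-6·1+-1·0 ≡ 0  ⇒  (a,b)_2 = +1.
v=3: a=3^6·(≡1), b=3^2·(≡2) mod 3; (1|3)=+1, (2|3)=-1; (−1)^{6·2·1}·(+1)^2·(-1)^6 = +1.
v=∞: 247 > 0 and 293930 > 0  ⇒  (a,b)_∞ = +1.
v=13: a=13^1·(≡7), b=13^1·(≡4) mod 13; (7|13)=-1, (4|13)=+1; (−1)^{1·1·6}·(-1)^1·(+1)^1 = -1.
v=5: a=5^-2·(≡3), b=5^-1·(≡1) mod 5; (3|5)=-1, (1|5)=+1; (−1)^{-2·-1·2}·(-1)^-1·(+1)^-2 = -1.
v=17: a=17^-2·(≡15), b=17^1·(≡16) mod 17; (15|17)=+1, (16|17)=+1; (−1)^{-2·1·8}·(+1)^1·(+1)^-2 = +1.
v=7: a=7^0·(≡1), b=7^1·(≡2) mod 7; (1|7)=+1, (2|7)=+1; (−1)^{0·1·3}·(+1)^1·(+1)^0 = +1.
v=19: a=19^3·(≡14), b=19^3·(≡11) mod 19; (14|19)=-1, (11|19)=+1; (−1)^{3·3·9}·(-1)^3·(+1)^3 = +1.
|Ram(247, 293930)| = 2, even; anisotropic at {5, 13}.

[5, 13]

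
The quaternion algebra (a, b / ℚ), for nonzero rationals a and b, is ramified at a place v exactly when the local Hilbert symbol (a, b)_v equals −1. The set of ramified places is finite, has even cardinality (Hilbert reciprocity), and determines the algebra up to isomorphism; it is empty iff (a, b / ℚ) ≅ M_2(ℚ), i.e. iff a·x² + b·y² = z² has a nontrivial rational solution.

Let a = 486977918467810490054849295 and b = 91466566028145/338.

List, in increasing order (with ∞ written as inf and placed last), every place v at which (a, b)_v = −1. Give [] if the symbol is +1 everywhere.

[5, 47]

(a, b) ≡ (4210495, 27881897890) mod (ℚ^×)²; places V = {2, 3, 5, 7, 11, 13, 19, 23, 41, 43, 47, ∞}.
(a,b)_11: α=2, u≡5; β=1, v≡2 (mod 11); (5|11)=+1, (2|11)=-1; sign (−1)^0·+1^1·-1^2 = +1.
(a,b)_43: α=2, u≡24; β=1, v≡35 (mod 43); (24|43)=+1, (35|43)=+1; sign (−1)^0·+1^1·+1^2 = +1.
(a,b)_47: α=3, u≡34; β=1, v≡8 (mod 47); (34|47)=+1, (8|47)=+1; sign (−1)^1·+1^1·+1^3 = -1.
(a,b)_7: α=0, u≡4; β=1, v≡1 (mod 7); (4|7)=+1, (1|7)=+1; sign (−1)^0·+1^1·+1^0 = +1.
(a,b)_2: α=0, β=-1; u≡7, v≡1 (mod 8); ε(u)ε(v)=1·0, αω(v)=0·0, βω(u)=-1·0; sum ≡ 0  ⇒  +1.
(a,b)_19: α=3, u≡8; β=1, v≡16 (mod 19); (8|19)=-1, (16|19)=+1; sign (−1)^1·-1^1·+1^3 = +1.
(a,b)_∞: sgn(4210495)=+, sgn(27881897890)=+, so +1.
(a,b)_3: α=6, u≡1; β=8, v≡1 (mod 3); (1|3)=+1, (1|3)=+1; sign (−1)^0·+1^8·+1^6 = +1.
(a,b)_41: α=3, u≡31; β=1, v≡10 (mod 41); (31|41)=+1, (10|41)=+1; sign (−1)^0·+1^1·+1^3 = +1.
(a,b)_23: α=3, u≡16; β=1, v≡20 (mod 23); (16|23)=+1, (20|23)=-1; sign (−1)^1·+1^1·-1^3 = +1.
(a,b)_13: α=0, u≡1; β=-2, v≡11 (mod 13); (1|13)=+1, (11|13)=-1; sign (−1)^0·+1^-2·-1^0 = +1.
(a,b)_5: α=1, u≡4; β=1, v≡3 (mod 5); (4|5)=+1, (3|5)=-1; sign (−1)^0·+1^1·-1^1 = -1.
(4210495, 27881897890 / ℚ) ramifies at {5, 47}: a division algebra.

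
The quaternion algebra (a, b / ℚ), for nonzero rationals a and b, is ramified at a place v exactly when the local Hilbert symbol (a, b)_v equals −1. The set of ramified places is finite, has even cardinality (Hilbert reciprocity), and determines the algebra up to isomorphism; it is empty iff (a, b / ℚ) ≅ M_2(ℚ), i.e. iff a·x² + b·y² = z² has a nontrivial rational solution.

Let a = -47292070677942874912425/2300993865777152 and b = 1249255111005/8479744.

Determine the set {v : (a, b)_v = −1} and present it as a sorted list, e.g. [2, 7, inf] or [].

[2, 3]

Mod squares: a ≡ -66, b ≡ 5. Check v ∈ {∞, 2, 3, 5, 7, 11, 13, 17}.
v=∞: -66 < 0 and 5 > 0  ⇒  (a,b)_∞ = +1.
v=2: v_2(a)=-25, v_2(b)=-10; units ≡ 7, 5 (mod 8); ε·ε+αω+βω = 1·0+-25·1+-10·0 ≡ 1  ⇒  (a,b)_2 = -1.
v=3: a=3^19·(≡2), b=3^10·(≡2) mod 3; (2|3)=-1, (2|3)=-1; (−1)^{19·10·1}·(-1)^10·(-1)^19 = -1.
v=17: a=17^4·(≡4), b=17^2·(≡3) mod 17; (4|17)=+1, (3|17)=-1; (−1)^{4·2·8}·(+1)^2·(-1)^4 = +1.
v=5: a=5^2·(≡4), b=5^1·(≡4) mod 5; (4|5)=+1, (4|5)=+1; (−1)^{2·1·2}·(+1)^1·(+1)^2 = +1.
v=13: a=13^-4·(≡3), b=13^-2·(≡2) mod 13; (3|13)=+1, (2|13)=-1; (−1)^{-4·-2·6}·(+1)^-2·(-1)^-4 = +1.
v=11: a=11^7·(≡5), b=11^4·(≡9) mod 11; (5|11)=+1, (9|11)=+1; (−1)^{7·4·5}·(+1)^4·(+1)^7 = +1.
v=7: a=7^-4·(≡2), b=7^-2·(≡3) mod 7; (2|7)=+1, (3|7)=-1; (−1)^{-4·-2·3}·(+1)^-2·(-1)^-4 = +1.
(-66, 5 / ℚ) ramifies at {2, 3}: a division algebra.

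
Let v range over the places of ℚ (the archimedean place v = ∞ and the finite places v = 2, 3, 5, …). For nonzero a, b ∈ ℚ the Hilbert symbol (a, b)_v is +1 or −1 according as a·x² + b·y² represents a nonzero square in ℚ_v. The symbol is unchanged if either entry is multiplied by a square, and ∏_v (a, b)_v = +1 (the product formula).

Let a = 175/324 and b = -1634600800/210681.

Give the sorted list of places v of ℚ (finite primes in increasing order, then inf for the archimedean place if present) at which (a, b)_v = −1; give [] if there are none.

(a, b) ≡ (7, -1702) mod (ℚ^×)²; places V = {2, 3, 5, 7, 17, 23, 37, ∞}.
(a,b)_5: α=2, u≡3; β=2, v≡3 (mod 5); (3|5)=-1, (3|5)=-1; sign (−1)^0·-1^2·-1^2 = +1.
(a,b)_∞: sgn(7)=+, sgn(-1702)=−, so +1.
(a,b)_17: α=0, u≡5; β=-2, v≡2 (mod 17); (5|17)=-1, (2|17)=+1; sign (−1)^0·-1^-2·+1^0 = +1.
(a,b)_23: α=0, u≡7; β=1, v≡9 (mod 23); (7|23)=-1, (9|23)=+1; sign (−1)^0·-1^1·+1^0 = -1.
(a,b)_37: α=0, u≡34; β=1, v≡27 (mod 37); (34|37)=+1, (27|37)=+1; sign (−1)^0·+1^1·+1^0 = +1.
(a,b)_2: α=-2, β=5; u≡7, v≡5 (mod 8); ε(u)ε(v)=1·0, αω(v)=-2·1, βω(u)=5·0; sum ≡ 0  ⇒  +1.
(a,b)_7: α=1, u≡2; β=4, v≡3 (mod 7); (2|7)=+1, (3|7)=-1; sign (−1)^0·+1^4·-1^1 = -1.
(a,b)_3: α=-4, u≡1; β=-6, v≡2 (mod 3); (1|3)=+1, (2|3)=-1; sign (−1)^0·+1^-6·-1^-4 = +1.
|Ram(7, -1702)| = 2, even; anisotropic at {7, 23}.

[7, 23]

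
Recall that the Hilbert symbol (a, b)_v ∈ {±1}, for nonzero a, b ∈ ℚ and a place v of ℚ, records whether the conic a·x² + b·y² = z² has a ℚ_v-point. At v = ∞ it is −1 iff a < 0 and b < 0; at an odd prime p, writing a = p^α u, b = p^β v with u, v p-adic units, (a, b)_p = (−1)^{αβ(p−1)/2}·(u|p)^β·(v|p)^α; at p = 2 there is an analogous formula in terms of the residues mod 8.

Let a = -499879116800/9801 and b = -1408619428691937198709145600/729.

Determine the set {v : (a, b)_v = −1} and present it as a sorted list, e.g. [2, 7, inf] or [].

[2, 7, 31, inf]

Mod squares: a ≡ -305102, b ≡ -203503034. Check v ∈ {∞, 2, 3, 5, 7, 11, 19, 23, 29, 31, 37}.
v=23: a=23^0·(≡4), b=23^1·(≡1) mod 23; (4|23)=+1, (1|23)=+1; (−1)^{0·1·11}·(+1)^1·(+1)^0 = +1.
v=∞: -305102 < 0 and -203503034 < 0  ⇒  (a,b)_∞ = -1.
v=29: a=29^0·(≡4), b=29^1·(≡22) mod 29; (4|29)=+1, (22|29)=+1; (−1)^{0·1·14}·(+1)^1·(+1)^0 = +1.
v=2: v_2(a)=17, v_2(b)=33; units ≡ 1, 3 (mod 8); ε·ε+αω+βω = 0·1+17·1+33·0 ≡ 1  ⇒  (a,b)_2 = -1.
v=3: a=3^-4·(≡1), b=3^-6·(≡1) mod 3; (1|3)=+1, (1|3)=+1; (−1)^{-4·-6·1}·(+1)^-6·(+1)^-4 = +1.
v=11: a=11^-2·(≡9), b=11^0·(≡8) mod 11; (9|11)=+1, (8|11)=-1; (−1)^{-2·0·5}·(+1)^0·(-1)^-2 = +1.
v=31: a=31^1·(≡5), b=31^3·(≡5) mod 31; (5|31)=+1, (5|31)=+1; (−1)^{1·3·15}·(+1)^3·(+1)^1 = -1.
v=7: a=7^1·(≡3), b=7^3·(≡5) mod 7; (3|7)=-1, (5|7)=-1; (−1)^{1·3·3}·(-1)^3·(-1)^1 = -1.
v=5: a=5^2·(≡3), b=5^2·(≡4) mod 5; (3|5)=-1, (4|5)=+1; (−1)^{2·2·2}·(-1)^2·(+1)^2 = +1.
v=19: a=19^1·(≡11), b=19^1·(≡12) mod 19; (11|19)=+1, (12|19)=-1; (−1)^{1·1·9}·(+1)^1·(-1)^1 = +1.
v=37: a=37^1·(≡24), b=37^3·(≡6) mod 37; (24|37)=-1, (6|37)=-1; (−1)^{1·3·18}·(-1)^3·(-1)^1 = +1.
Ram(-305102, -203503034) = {2, 7, 31, ∞}; no ℚ_2-point on the conic.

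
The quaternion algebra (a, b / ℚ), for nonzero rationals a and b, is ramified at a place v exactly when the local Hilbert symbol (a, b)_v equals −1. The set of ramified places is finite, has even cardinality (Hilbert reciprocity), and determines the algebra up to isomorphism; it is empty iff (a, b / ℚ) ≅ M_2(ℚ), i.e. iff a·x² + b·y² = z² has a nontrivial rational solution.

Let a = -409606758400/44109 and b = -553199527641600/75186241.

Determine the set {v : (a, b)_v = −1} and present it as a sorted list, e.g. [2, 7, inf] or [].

[17, inf]

(a, b) ≡ (-986, -34) mod (ℚ^×)²; places V = {2, 3, 5, 7, 13, 17, 23, 29, ∞}.
(a,b)_2: α=13, β=9; u≡3, v≡7 (mod 8); ε(u)ε(v)=1·1, αω(v)=13·0, βω(u)=9·1; sum ≡ 0  ⇒  +1.
(a,b)_5: α=2, u≡1; β=2, v≡1 (mod 5); (1|5)=+1, (1|5)=+1; sign (−1)^0·+1^2·+1^2 = +1.
(a,b)_13: α=-2, u≡5; β=-2, v≡6 (mod 13); (5|13)=-1, (6|13)=-1; sign (−1)^0·-1^-2·-1^-2 = +1.
(a,b)_23: α=0, u≡3; β=-2, v≡12 (mod 23); (3|23)=+1, (12|23)=+1; sign (−1)^0·+1^-2·+1^0 = +1.
(a,b)_3: α=-2, u≡1; β=2, v≡2 (mod 3); (1|3)=+1, (2|3)=-1; sign (−1)^0·+1^2·-1^-2 = +1.
(a,b)_17: α=1, u≡10; β=1, v≡1 (mod 17); (10|17)=-1, (1|17)=+1; sign (−1)^0·-1^1·+1^1 = -1.
(a,b)_7: α=6, u≡2; β=10, v≡1 (mod 7); (2|7)=+1, (1|7)=+1; sign (−1)^0·+1^10·+1^6 = +1.
(a,b)_∞: sgn(-986)=−, sgn(-34)=−, so -1.
(a,b)_29: α=-1, u≡6; β=-2, v≡4 (mod 29); (6|29)=+1, (4|29)=+1; sign (−1)^0·+1^-2·+1^-1 = +1.
Ram(-986, -34) = {17, ∞}; no ℚ_17-point on the conic.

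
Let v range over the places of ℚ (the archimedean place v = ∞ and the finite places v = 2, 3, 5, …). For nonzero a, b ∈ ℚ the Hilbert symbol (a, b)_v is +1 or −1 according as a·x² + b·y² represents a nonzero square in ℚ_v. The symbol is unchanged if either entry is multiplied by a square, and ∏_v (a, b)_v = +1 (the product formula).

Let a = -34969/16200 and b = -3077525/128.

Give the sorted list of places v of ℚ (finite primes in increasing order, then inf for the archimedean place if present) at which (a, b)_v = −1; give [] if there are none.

(a, b) ≡ (-2, -682) mod (ℚ^×)²; places V = {2, 3, 5, 11, 17, 19, 31, ∞}.
(a,b)_31: α=0, u≡12; β=1, v≡20 (mod 31); (12|31)=-1, (20|31)=+1; sign (−1)^0·-1^1·+1^0 = -1.
(a,b)_19: α=0, u≡4; β=2, v≡14 (mod 19); (4|19)=+1, (14|19)=-1; sign (−1)^0·+1^2·-1^0 = +1.
(a,b)_∞: sgn(-2)=−, sgn(-682)=−, so -1.
(a,b)_17: α=2, u≡2; β=0, v≡4 (mod 17); (2|17)=+1, (4|17)=+1; sign (−1)^0·+1^0·+1^2 = +1.
(a,b)_5: α=-2, u≡2; β=2, v≡3 (mod 5); (2|5)=-1, (3|5)=-1; sign (−1)^0·-1^2·-1^-2 = +1.
(a,b)_2: α=-3, β=-7; u≡7, v≡3 (mod 8); ε(u)ε(v)=1·1, αω(v)=-3·1, βω(u)=-7·0; sum ≡ 0  ⇒  +1.
(a,b)_3: α=-4, u≡1; β=0, v≡2 (mod 3); (1|3)=+1, (2|3)=-1; sign (−1)^0·+1^0·-1^-4 = +1.
(a,b)_11: α=2, u≡1; β=1, v≡3 (mod 11); (1|11)=+1, (3|11)=+1; sign (−1)^0·+1^1·+1^2 = +1.
(-2, -682 / ℚ) ramifies at {31, ∞}: a division algebra.

[31, inf]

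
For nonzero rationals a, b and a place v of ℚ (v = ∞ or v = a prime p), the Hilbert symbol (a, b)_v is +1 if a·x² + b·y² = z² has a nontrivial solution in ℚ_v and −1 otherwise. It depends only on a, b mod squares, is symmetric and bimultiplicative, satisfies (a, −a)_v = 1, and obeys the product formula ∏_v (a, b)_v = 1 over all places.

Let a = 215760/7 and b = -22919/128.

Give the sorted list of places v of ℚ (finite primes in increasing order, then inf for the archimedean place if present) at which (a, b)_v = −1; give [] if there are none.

(a, b) ≡ (94395, -45838) mod (ℚ^×)²; places V = {2, 3, 5, 7, 13, 29, 31, 41, 43, ∞}.
(a,b)_3: α=1, u≡1; β=0, v≡2 (mod 3); (1|3)=+1, (2|3)=-1; sign (−1)^0·+1^0·-1^1 = -1.
(a,b)_43: α=0, u≡41; β=1, v≡17 (mod 43); (41|43)=+1, (17|43)=+1; sign (−1)^0·+1^1·+1^0 = +1.
(a,b)_31: α=1, u≡20; β=0, v≡13 (mod 31); (20|31)=+1, (13|31)=-1; sign (−1)^0·+1^0·-1^1 = -1.
(a,b)_5: α=1, u≡1; β=0, v≡2 (mod 5); (1|5)=+1, (2|5)=-1; sign (−1)^0·+1^0·-1^1 = -1.
(a,b)_2: α=4, β=-7; u≡3, v≡1 (mod 8); ε(u)ε(v)=1·0, αω(v)=4·0, βω(u)=-7·1; sum ≡ 1  ⇒  -1.
(a,b)_7: α=-1, u≡6; β=0, v≡3 (mod 7); (6|7)=-1, (3|7)=-1; sign (−1)^0·-1^0·-1^-1 = -1.
(a,b)_∞: sgn(94395)=+, sgn(-45838)=−, so +1.
(a,b)_29: α=1, u≡23; β=0, v≡21 (mod 29); (23|29)=+1, (21|29)=-1; sign (−1)^0·+1^0·-1^1 = -1.
(a,b)_13: α=0, u≡11; β=1, v≡4 (mod 13); (11|13)=-1, (4|13)=+1; sign (−1)^0·-1^1·+1^0 = -1.
(a,b)_41: α=0, u≡26; β=1, v≡3 (mod 41); (26|41)=-1, (3|41)=-1; sign (−1)^0·-1^1·-1^0 = -1.
(94395, -45838 / ℚ) ramifies at {2, 3, 5, 7, 13, 29, 31, 41}: a division algebra.

[2, 3, 5, 7, 13, 29, 31, 41]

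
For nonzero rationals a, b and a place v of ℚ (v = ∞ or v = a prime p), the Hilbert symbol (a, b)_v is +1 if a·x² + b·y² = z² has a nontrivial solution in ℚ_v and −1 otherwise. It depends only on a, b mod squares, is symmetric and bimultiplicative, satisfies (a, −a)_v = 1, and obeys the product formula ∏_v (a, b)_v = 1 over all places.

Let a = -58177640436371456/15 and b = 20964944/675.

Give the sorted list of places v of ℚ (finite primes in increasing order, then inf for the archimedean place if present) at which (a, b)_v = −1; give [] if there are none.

Mod squares: a ≡ -15015, b ≡ 663. Check v ∈ {∞, 2, 3, 5, 7, 11, 13, 17}.
v=3: a=3^-1·(≡2), b=3^-3·(≡2) mod 3; (2|3)=-1, (2|3)=-1; (−1)^{-1·-3·1}·(-1)^-3·(-1)^-1 = -1.
v=∞: -15015 < 0 and 663 > 0  ⇒  (a,b)_∞ = +1.
v=13: a=13^3·(≡2), b=13^1·(≡1) mod 13; (2|13)=-1, (1|13)=+1; (−1)^{3·1·6}·(-1)^1·(+1)^3 = -1.
v=2: v_2(a)=12, v_2(b)=4; units ≡ 1, 7 (mod 8); ε·ε+αω+βω = 0·1+12·0+4·0 ≡ 0  ⇒  (a,b)_2 = +1.
v=7: a=7^5·(≡2), b=7^2·(≡3) mod 7; (2|7)=+1, (3|7)=-1; (−1)^{5·2·3}·(+1)^2·(-1)^5 = -1.
v=11: a=11^3·(≡2), b=11^2·(≡9) mod 11; (2|11)=-1, (9|11)=+1; (−1)^{3·2·5}·(-1)^2·(+1)^3 = +1.
v=5: a=5^-1·(≡3), b=5^-2·(≡2) mod 5; (3|5)=-1, (2|5)=-1; (−1)^{-1·-2·2}·(-1)^-2·(-1)^-1 = -1.
v=17: a=17^2·(≡9), b=17^1·(≡10) mod 17; (9|17)=+1, (10|17)=-1; (−1)^{2·1·8}·(+1)^1·(-1)^2 = +1.
(-15015, 663 / ℚ) ramifies at {3, 5, 7, 13}: a division algebra.

[3, 5, 7, 13]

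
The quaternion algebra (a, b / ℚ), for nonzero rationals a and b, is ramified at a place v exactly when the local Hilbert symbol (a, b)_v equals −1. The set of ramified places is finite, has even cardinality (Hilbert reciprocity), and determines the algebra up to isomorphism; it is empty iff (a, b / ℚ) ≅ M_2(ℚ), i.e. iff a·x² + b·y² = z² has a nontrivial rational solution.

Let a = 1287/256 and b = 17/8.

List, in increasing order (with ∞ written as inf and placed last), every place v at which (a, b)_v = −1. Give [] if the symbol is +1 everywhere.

Mod squares: a ≡ 143, b ≡ 34. Check v ∈ {∞, 2, 3, 11, 13, 17}.
v=2: v_2(a)=-8, v_2(b)=-3; units ≡ 7, 1 (mod 8); ε·ε+αω+βω = 1·0+-8·0+-3·0 ≡ 0  ⇒  (a,b)_2 = +1.
v=11: a=11^1·(≡6), b=11^0·(≡9) mod 11; (6|11)=-1, (9|11)=+1; (−1)^{1·0·5}·(-1)^0·(+1)^1 = +1.
v=13: a=13^1·(≡11), b=13^0·(≡7) mod 13; (11|13)=-1, (7|13)=-1; (−1)^{1·0·6}·(-1)^0·(-1)^1 = -1.
v=17: a=17^0·(≡12), b=17^1·(≡15) mod 17; (12|17)=-1, (15|17)=+1; (−1)^{0·1·8}·(-1)^1·(+1)^0 = -1.
v=∞: 143 > 0 and 34 > 0  ⇒  (a,b)_∞ = +1.
v=3: a=3^2·(≡2), b=3^0·(≡1) mod 3; (2|3)=-1, (1|3)=+1; (−1)^{2·0·1}·(-1)^0·(+1)^2 = +1.
Ram(143, 34) = {13, 17}; no ℚ_13-point on the conic.

[13, 17]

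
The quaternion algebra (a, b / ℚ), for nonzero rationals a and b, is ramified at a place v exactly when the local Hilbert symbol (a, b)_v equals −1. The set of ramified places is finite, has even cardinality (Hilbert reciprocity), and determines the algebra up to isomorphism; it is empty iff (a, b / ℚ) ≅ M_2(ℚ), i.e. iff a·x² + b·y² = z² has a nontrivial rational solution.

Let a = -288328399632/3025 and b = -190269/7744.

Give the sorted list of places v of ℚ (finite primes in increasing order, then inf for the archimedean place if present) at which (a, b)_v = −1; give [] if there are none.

(a, b) ≡ (-29393, -29) mod (ℚ^×)²; places V = {2, 3, 5, 7, 11, 13, 17, 19, 29, ∞}.
(a,b)_17: α=1, u≡5; β=0, v≡7 (mod 17); (5|17)=-1, (7|17)=-1; sign (−1)^0·-1^0·-1^1 = -1.
(a,b)_11: α=-2, u≡8; β=-2, v≡1 (mod 11); (8|11)=-1, (1|11)=+1; sign (−1)^0·-1^-2·+1^-2 = +1.
(a,b)_∞: sgn(-29393)=−, sgn(-29)=−, so -1.
(a,b)_7: α=1, u≡2; β=0, v≡6 (mod 7); (2|7)=+1, (6|7)=-1; sign (−1)^0·+1^0·-1^1 = -1.
(a,b)_19: α=1, u≡1; β=0, v≡17 (mod 19); (1|19)=+1, (17|19)=+1; sign (−1)^0·+1^0·+1^1 = +1.
(a,b)_29: α=2, u≡28; β=1, v≡22 (mod 29); (28|29)=+1, (22|29)=+1; sign (−1)^0·+1^1·+1^2 = +1.
(a,b)_2: α=4, β=-6; u≡7, v≡3 (mod 8); ε(u)ε(v)=1·1, αω(v)=4·1, βω(u)=-6·0; sum ≡ 1  ⇒  -1.
(a,b)_13: α=1, u≡3; β=0, v≡10 (mod 13); (3|13)=+1, (10|13)=+1; sign (−1)^0·+1^0·+1^1 = +1.
(a,b)_3: α=6, u≡1; β=8, v≡1 (mod 3); (1|3)=+1, (1|3)=+1; sign (−1)^0·+1^8·+1^6 = +1.
(a,b)_5: α=-2, u≡3; β=0, v≡4 (mod 5); (3|5)=-1, (4|5)=+1; sign (−1)^0·-1^0·+1^-2 = +1.
(-29393, -29 / ℚ) ramifies at {2, 7, 17, ∞}: a division algebra.

[2, 7, 17, inf]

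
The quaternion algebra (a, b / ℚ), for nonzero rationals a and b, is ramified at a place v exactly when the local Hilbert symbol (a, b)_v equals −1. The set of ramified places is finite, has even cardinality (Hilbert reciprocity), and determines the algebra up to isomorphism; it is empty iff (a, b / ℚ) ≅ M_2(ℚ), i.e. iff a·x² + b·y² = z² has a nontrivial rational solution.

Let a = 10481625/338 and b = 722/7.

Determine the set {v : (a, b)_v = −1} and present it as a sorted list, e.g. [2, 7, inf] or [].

[]

(a, b) ≡ (770, 14) mod (ℚ^×)²; places V = {2, 3, 5, 7, 11, 13, 19, ∞}.
(a,b)_13: α=-2, u≡12; β=0, v≡1 (mod 13); (12|13)=+1, (1|13)=+1; sign (−1)^0·+1^0·+1^-2 = +1.
(a,b)_3: α=2, u≡2; β=0, v≡2 (mod 3); (2|3)=-1, (2|3)=-1; sign (−1)^0·-1^0·-1^2 = +1.
(a,b)_7: α=1, u≡6; β=-1, v≡1 (mod 7); (6|7)=-1, (1|7)=+1; sign (−1)^1·-1^-1·+1^1 = +1.
(a,b)_11: α=3, u≡4; β=0, v≡1 (mod 11); (4|11)=+1, (1|11)=+1; sign (−1)^0·+1^0·+1^3 = +1.
(a,b)_2: α=-1, β=1; u≡1, v≡7 (mod 8); ε(u)ε(v)=0·1, αω(v)=-1·0, βω(u)=1·0; sum ≡ 0  ⇒  +1.
(a,b)_5: α=3, u≡1; β=0, v≡1 (mod 5); (1|5)=+1, (1|5)=+1; sign (−1)^0·+1^0·+1^3 = +1.
(a,b)_∞: sgn(770)=+, sgn(14)=+, so +1.
(a,b)_19: α=0, u≡12; β=2, v≡3 (mod 19); (12|19)=-1, (3|19)=-1; sign (−1)^0·-1^2·-1^0 = +1.
Every local symbol is +1, so the conic 770·x² + 14·y² = z² has ℚ_v-points for all v and hence a ℚ-point; (a, b / ℚ) ≅ M_2(ℚ).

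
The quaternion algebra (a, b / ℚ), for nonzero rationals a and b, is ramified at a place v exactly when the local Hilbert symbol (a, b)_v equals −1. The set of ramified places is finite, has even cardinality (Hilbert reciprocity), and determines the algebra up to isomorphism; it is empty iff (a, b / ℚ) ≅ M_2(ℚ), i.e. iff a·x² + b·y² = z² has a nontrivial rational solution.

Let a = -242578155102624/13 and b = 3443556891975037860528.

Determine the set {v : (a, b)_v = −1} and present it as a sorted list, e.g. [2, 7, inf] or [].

[3, 31]

(a, b) ≡ (-24882, 29667) mod (ℚ^×)²; places V = {2, 3, 11, 13, 29, 31, ∞}.
(a,b)_11: α=3, u≡4; β=5, v≡8 (mod 11); (4|11)=+1, (8|11)=-1; sign (−1)^1·+1^5·-1^3 = +1.
(a,b)_13: α=-1, u≡10; β=0, v≡12 (mod 13); (10|13)=+1, (12|13)=+1; sign (−1)^0·+1^0·+1^-1 = +1.
(a,b)_31: α=2, u≡30; β=3, v≡11 (mod 31); (30|31)=-1, (11|31)=-1; sign (−1)^0·-1^3·-1^2 = -1.
(a,b)_3: α=5, u≡1; β=7, v≡1 (mod 3); (1|3)=+1, (1|3)=+1; sign (−1)^1·+1^7·+1^5 = -1.
(a,b)_∞: sgn(-24882)=−, sgn(29667)=+, so +1.
(a,b)_29: α=3, u≡26; β=5, v≡15 (mod 29); (26|29)=-1, (15|29)=-1; sign (−1)^0·-1^5·-1^3 = +1.
(a,b)_2: α=5, β=4; u≡7, v≡3 (mod 8); ε(u)ε(v)=1·1, αω(v)=5·1, βω(u)=4·0; sum ≡ 0  ⇒  +1.
(-24882, 29667 / ℚ) ramifies at {3, 31}: a division algebra.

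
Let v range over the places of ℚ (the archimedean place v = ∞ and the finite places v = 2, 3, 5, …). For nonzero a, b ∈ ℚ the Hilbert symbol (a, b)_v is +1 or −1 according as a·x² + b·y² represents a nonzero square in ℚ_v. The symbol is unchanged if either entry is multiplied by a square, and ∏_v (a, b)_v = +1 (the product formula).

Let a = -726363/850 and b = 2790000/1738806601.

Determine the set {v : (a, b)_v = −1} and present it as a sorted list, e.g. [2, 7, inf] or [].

(a, b) ≡ (-22678, 31) mod (ℚ^×)²; places V = {2, 3, 5, 7, 11, 17, 23, 29, 31, 37, ∞}.
(a,b)_7: α=0, u≡2; β=-4, v≡5 (mod 7); (2|7)=+1, (5|7)=-1; sign (−1)^0·+1^-4·-1^0 = +1.
(a,b)_5: α=-2, u≡3; β=4, v≡4 (mod 5); (3|5)=-1, (4|5)=+1; sign (−1)^0·-1^4·+1^-2 = +1.
(a,b)_11: α=2, u≡1; β=0, v≡1 (mod 11); (1|11)=+1, (1|11)=+1; sign (−1)^0·+1^0·+1^2 = +1.
(a,b)_37: α=0, u≡16; β=-2, v≡19 (mod 37); (16|37)=+1, (19|37)=-1; sign (−1)^0·+1^-2·-1^0 = +1.
(a,b)_3: α=2, u≡2; β=2, v≡1 (mod 3); (2|3)=-1, (1|3)=+1; sign (−1)^0·-1^2·+1^2 = +1.
(a,b)_29: α=1, u≡1; β=0, v≡19 (mod 29); (1|29)=+1, (19|29)=-1; sign (−1)^0·+1^0·-1^1 = -1.
(a,b)_31: α=0, u≡7; β=1, v≡14 (mod 31); (7|31)=+1, (14|31)=+1; sign (−1)^0·+1^1·+1^0 = +1.
(a,b)_∞: sgn(-22678)=−, sgn(31)=+, so +1.
(a,b)_23: α=1, u≡2; β=-2, v≡12 (mod 23); (2|23)=+1, (12|23)=+1; sign (−1)^0·+1^-2·+1^1 = +1.
(a,b)_2: α=-1, β=4; u≡5, v≡7 (mod 8); ε(u)ε(v)=0·1, αω(v)=-1·0, βω(u)=4·1; sum ≡ 0  ⇒  +1.
(a,b)_17: α=-1, u≡4; β=0, v≡7 (mod 17); (4|17)=+1, (7|17)=-1; sign (−1)^0·+1^0·-1^-1 = -1.
Ram(-22678, 31) = {17, 29}; no ℚ_17-point on the conic.

[17, 29]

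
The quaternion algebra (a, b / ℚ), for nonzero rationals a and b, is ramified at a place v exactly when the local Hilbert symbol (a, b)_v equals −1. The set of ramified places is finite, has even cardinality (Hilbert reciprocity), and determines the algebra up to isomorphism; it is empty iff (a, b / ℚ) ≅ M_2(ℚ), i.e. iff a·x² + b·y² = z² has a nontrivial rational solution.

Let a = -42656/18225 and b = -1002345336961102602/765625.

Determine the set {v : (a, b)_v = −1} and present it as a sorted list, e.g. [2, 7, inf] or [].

[2, 29, 31, inf]

(a, b) ≡ (-2666, -41208362) mod (ℚ^×)²; places V = {2, 3, 5, 7, 13, 29, 31, 41, 43, ∞}.
(a,b)_43: α=1, u≡25; β=3, v≡7 (mod 43); (25|43)=+1, (7|43)=-1; sign (−1)^1·+1^3·-1^1 = +1.
(a,b)_3: α=-6, u≡1; β=4, v≡1 (mod 3); (1|3)=+1, (1|3)=+1; sign (−1)^0·+1^4·+1^-6 = +1.
(a,b)_2: α=5, β=1; u≡3, v≡3 (mod 8); ε(u)ε(v)=1·1, αω(v)=5·1, βω(u)=1·1; sum ≡ 1  ⇒  -1.
(a,b)_7: α=0, u≡4; β=-2, v≡1 (mod 7); (4|7)=+1, (1|7)=+1; sign (−1)^0·+1^-2·+1^0 = +1.
(a,b)_13: α=0, u≡3; β=3, v≡5 (mod 13); (3|13)=+1, (5|13)=-1; sign (−1)^0·+1^3·-1^0 = +1.
(a,b)_29: α=0, u≡27; β=1, v≡9 (mod 29); (27|29)=-1, (9|29)=+1; sign (−1)^0·-1^1·+1^0 = -1.
(a,b)_41: α=0, u≡9; β=1, v≡8 (mod 41); (9|41)=+1, (8|41)=+1; sign (−1)^0·+1^1·+1^0 = +1.
(a,b)_∞: sgn(-2666)=−, sgn(-41208362)=−, so -1.
(a,b)_5: α=-2, u≡1; β=-6, v≡2 (mod 5); (1|5)=+1, (2|5)=-1; sign (−1)^0·+1^-6·-1^-2 = +1.
(a,b)_31: α=1, u≡4; β=3, v≡25 (mod 31); (4|31)=+1, (25|31)=+1; sign (−1)^1·+1^3·+1^1 = -1.
Ram(-2666, -41208362) = {2, 29, 31, ∞}; no ℚ_2-point on the conic.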